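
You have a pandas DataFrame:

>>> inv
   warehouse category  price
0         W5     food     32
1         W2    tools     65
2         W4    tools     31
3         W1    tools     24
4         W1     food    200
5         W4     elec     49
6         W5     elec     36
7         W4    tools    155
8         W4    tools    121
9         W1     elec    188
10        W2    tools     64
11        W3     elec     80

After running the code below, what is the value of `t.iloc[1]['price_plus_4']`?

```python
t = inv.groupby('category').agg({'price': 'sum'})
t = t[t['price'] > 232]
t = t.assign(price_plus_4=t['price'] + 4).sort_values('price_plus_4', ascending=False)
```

group by category, sum of price:
          price
category       
elec        353
food        232
tools       460
filter rows where price > 232:
          price
category       
elec        353
tools       460
add column price_plus_4 = t['price'] + 4:
          price  price_plus_4
category                     
elec        353           357
tools       460           464
sort by price_plus_4 descending:
          price  price_plus_4
category                     
tools       460           464
elec        353           357
Reading off the value at position 1, column 'price_plus_4', we get 357.

357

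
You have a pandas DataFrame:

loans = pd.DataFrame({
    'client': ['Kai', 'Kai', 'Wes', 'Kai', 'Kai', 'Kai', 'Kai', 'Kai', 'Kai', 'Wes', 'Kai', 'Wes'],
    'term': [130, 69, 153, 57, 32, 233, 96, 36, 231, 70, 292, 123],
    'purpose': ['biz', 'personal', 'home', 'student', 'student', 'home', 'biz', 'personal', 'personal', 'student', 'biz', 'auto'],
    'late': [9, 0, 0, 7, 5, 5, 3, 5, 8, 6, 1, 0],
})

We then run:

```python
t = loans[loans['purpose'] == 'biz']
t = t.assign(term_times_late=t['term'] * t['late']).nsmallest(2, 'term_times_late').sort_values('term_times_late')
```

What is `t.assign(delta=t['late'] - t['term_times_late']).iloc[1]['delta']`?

-291

filter rows where purpose == 'biz':
   client  term purpose  late
0     Kai   130     biz     9
6     Kai    96     biz     3
10    Kai   292     biz     1
add column term_times_late = t['term'] * t['late']:
   client  term purpose  late  term_times_late
0     Kai   130     biz     9             1170
6     Kai    96     biz     3              288
10    Kai   292     biz     1              292
take 2 rows with smallest term_times_late:
   client  term purpose  late  term_times_late
6     Kai    96     biz     3              288
10    Kai   292     biz     1              292
sort by term_times_late:
   client  term purpose  late  term_times_late
6     Kai    96     biz     3              288
10    Kai   292     biz     1              292
add column delta = t['late'] - t['term_times_late']:
   client  term purpose  late  term_times_late  delta
6     Kai    96     biz     3              288   -285
10    Kai   292     biz     1              292   -291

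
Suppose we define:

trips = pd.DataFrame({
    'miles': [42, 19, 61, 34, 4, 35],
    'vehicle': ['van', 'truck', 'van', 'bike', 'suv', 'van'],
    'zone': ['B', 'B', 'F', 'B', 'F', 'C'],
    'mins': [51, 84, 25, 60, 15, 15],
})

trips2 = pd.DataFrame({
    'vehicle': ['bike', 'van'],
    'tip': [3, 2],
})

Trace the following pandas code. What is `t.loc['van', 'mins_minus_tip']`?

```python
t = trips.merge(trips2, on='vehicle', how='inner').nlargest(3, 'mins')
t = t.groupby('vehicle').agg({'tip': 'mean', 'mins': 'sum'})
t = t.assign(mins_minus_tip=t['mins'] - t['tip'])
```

74.0

merge on 'vehicle' (how='inner') → 4 rows:
   miles vehicle zone  mins  tip
0     42     van    B    51    2
1     61     van    F    25    2
2     34    bike    B    60    3
3     35     van    C    15    2
take 3 rows with largest mins:
   miles vehicle zone  mins  tip
2     34    bike    B    60    3
0     42     van    B    51    2
1     61     van    F    25    2
group by vehicle: mean(tip), sum(mins):
         tip  mins
vehicle           
bike     3.0    60
van      2.0    76
add column mins_minus_tip = t['mins'] - t['tip']:
         tip  mins  mins_minus_tip
vehicle                           
bike     3.0    60            57.0
van      2.0    76            74.0
So loc['van', 'mins_minus_tip'] = 74.0.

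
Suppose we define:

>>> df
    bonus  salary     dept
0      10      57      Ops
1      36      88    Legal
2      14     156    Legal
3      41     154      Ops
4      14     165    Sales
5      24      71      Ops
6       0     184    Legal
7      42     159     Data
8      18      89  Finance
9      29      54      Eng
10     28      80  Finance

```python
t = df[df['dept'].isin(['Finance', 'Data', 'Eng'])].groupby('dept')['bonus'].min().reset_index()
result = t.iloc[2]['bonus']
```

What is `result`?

filter rows where dept in ['Finance', 'Data', 'Eng']:
    bonus  salary     dept
7      42     159     Data
8      18      89  Finance
9      29      54      Eng
10     28      80  Finance
group by dept, min of bonus:
dept
Data       42
Eng        29
Finance    18
Name: bonus, dtype: int64
reset_index():
      dept  bonus
0     Data     42
1      Eng     29
2  Finance     18
Hence 18.

18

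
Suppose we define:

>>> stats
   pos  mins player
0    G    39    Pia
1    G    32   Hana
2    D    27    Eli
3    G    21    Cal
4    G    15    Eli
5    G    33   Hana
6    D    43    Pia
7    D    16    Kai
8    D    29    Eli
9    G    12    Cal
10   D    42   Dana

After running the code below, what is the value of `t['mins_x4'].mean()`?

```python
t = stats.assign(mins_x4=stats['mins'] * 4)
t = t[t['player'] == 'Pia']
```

add column mins_x4 = stats['mins'] * 4:
   pos  mins player  mins_x4
0    G    39    Pia      156
1    G    32   Hana      128
2    D    27    Eli      108
3    G    21    Cal       84
4    G    15    Eli       60
5    G    33   Hana      132
6    D    43    Pia      172
7    D    16    Kai       64
8    D    29    Eli      116
9    G    12    Cal       48
10   D    42   Dana      168
filter rows where player == 'Pia':
  pos  mins player  mins_x4
0   G    39    Pia      156
6   D    43    Pia      172
mean of column 'mins_x4' → 164.0

164.0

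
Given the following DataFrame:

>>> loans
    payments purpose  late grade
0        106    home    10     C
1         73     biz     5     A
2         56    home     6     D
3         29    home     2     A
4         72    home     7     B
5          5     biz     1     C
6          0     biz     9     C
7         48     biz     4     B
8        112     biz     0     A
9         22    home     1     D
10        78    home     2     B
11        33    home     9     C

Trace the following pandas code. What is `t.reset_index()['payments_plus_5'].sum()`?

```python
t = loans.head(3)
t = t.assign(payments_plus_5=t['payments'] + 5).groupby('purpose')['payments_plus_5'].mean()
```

take first 3 rows:
   payments purpose  late grade
0       106    home    10     C
1        73     biz     5     A
2        56    home     6     D
add column payments_plus_5 = t['payments'] + 5:
   payments purpose  late grade  payments_plus_5
0       106    home    10     C              111
1        73     biz     5     A               78
2        56    home     6     D               61
group by purpose, mean of payments_plus_5:
purpose
biz     78.0
home    86.0
Name: payments_plus_5, dtype: float64
reset_index():
  purpose  payments_plus_5
0     biz             78.0
1    home             86.0

164.0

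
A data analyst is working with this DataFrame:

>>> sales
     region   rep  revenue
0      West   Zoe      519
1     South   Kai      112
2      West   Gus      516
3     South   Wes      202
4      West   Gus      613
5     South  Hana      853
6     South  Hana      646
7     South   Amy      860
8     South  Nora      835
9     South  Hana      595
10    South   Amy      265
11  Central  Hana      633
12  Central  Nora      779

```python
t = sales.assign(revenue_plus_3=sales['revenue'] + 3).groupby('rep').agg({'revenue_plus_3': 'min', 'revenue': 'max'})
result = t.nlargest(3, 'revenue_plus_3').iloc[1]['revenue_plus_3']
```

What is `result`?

598

add column revenue_plus_3 = sales['revenue'] + 3:
     region   rep  revenue  revenue_plus_3
0      West   Zoe      519             522
1     South   Kai      112             115
2      West   Gus      516             519
3     South   Wes      202             205
4      West   Gus      613             616
5     South  Hana      853             856
6     South  Hana      646             649
7     South   Amy      860             863
8     South  Nora      835             838
9     South  Hana      595             598
10    South   Amy      265             268
11  Central  Hana      633             636
12  Central  Nora      779             782
group by rep: min(revenue_plus_3), max(revenue):
      revenue_plus_3  revenue
rep                          
Amy              268      860
Gus              519      613
Hana             598      853
Kai              115      112
Nora             782      835
Wes              205      202
Zoe              522      519
take 3 rows with largest revenue_plus_3:
      revenue_plus_3  revenue
rep                          
Nora             782      835
Hana             598      853
Zoe              522      519
Hence 598.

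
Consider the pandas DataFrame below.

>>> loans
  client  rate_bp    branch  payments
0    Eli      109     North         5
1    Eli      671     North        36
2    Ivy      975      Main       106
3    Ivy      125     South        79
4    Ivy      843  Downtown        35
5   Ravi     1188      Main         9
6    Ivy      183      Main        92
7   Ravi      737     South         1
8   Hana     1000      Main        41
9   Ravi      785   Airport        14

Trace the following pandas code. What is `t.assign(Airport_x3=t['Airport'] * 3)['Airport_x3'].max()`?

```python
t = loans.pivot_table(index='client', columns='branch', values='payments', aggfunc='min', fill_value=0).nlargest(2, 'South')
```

42

pivot: rows=client, cols=branch, min(payments):
branch  Airport  Downtown  Main  North  South
client                                       
Eli           0         0     0      5      0
Hana          0         0    41      0      0
Ivy           0        35    92      0     79
Ravi         14         0     9      0      1
take 2 rows with largest South:
branch  Airport  Downtown  Main  North  South
client                                       
Ivy           0        35    92      0     79
Ravi         14         0     9      0      1
add column Airport_x3 = t['Airport'] * 3:
branch  Airport  Downtown  Main  North  South  Airport_x3
client                                                   
Ivy           0        35    92      0     79           0
Ravi         14         0     9      0      1          42
So max() = 42.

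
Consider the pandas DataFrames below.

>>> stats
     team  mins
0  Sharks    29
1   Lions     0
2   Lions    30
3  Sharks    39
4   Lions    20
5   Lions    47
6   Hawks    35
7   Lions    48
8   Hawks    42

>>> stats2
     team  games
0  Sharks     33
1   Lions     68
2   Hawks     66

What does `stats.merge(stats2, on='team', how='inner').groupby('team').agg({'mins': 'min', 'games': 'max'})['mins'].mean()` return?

21.3333333333

merge on 'team' (how='inner') → 9 rows:
     team  mins  games
0  Sharks    29     33
1   Lions     0     68
2   Lions    30     68
3  Sharks    39     33
4   Lions    20     68
5   Lions    47     68
6   Hawks    35     66
7   Lions    48     68
8   Hawks    42     66
group by team: min(mins), max(games):
        mins  games
team               
Hawks     35     66
Lions      0     68
Sharks    29     33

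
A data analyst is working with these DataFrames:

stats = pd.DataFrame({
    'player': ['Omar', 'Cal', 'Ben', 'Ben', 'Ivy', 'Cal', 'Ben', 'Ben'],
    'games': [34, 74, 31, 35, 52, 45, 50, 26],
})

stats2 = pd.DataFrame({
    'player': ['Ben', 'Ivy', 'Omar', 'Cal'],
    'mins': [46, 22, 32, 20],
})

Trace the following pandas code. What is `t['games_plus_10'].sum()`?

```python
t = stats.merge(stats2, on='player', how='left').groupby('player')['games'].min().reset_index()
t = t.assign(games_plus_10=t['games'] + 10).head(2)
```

merge on 'player' (how='left') → 8 rows:
  player  games  mins
0   Omar     34    32
1    Cal     74    20
2    Ben     31    46
3    Ben     35    46
4    Ivy     52    22
5    Cal     45    20
6    Ben     50    46
7    Ben     26    46
group by player, min of games:
player
Ben     26
Cal     45
Ivy     52
Omar    34
Name: games, dtype: int64
reset_index():
  player  games
0    Ben     26
1    Cal     45
2    Ivy     52
3   Omar     34
add column games_plus_10 = t['games'] + 10:
  player  games  games_plus_10
0    Ben     26             36
1    Cal     45             55
2    Ivy     52             62
3   Omar     34             44
take first 2 rows:
  player  games  games_plus_10
0    Ben     26             36
1    Cal     45             55
Finally, sum of column 'games_plus_10' = 91.

91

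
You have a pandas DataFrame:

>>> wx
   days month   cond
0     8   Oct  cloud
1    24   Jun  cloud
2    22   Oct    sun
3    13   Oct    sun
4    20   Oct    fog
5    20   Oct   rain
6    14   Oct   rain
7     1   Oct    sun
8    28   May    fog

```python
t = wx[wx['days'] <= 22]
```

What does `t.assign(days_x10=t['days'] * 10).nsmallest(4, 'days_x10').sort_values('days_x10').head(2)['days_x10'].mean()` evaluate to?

45.0

filter rows where days <= 22:
   days month   cond
0     8   Oct  cloud
2    22   Oct    sun
3    13   Oct    sun
4    20   Oct    fog
5    20   Oct   rain
6    14   Oct   rain
7     1   Oct    sun
add column days_x10 = t['days'] * 10:
   days month   cond  days_x10
0     8   Oct  cloud        80
2    22   Oct    sun       220
3    13   Oct    sun       130
4    20   Oct    fog       200
5    20   Oct   rain       200
6    14   Oct   rain       140
7     1   Oct    sun        10
take 4 rows with smallest days_x10:
   days month   cond  days_x10
7     1   Oct    sun        10
0     8   Oct  cloud        80
3    13   Oct    sun       130
6    14   Oct   rain       140
sort by days_x10:
   days month   cond  days_x10
7     1   Oct    sun        10
0     8   Oct  cloud        80
3    13   Oct    sun       130
6    14   Oct   rain       140
take first 2 rows:
   days month   cond  days_x10
7     1   Oct    sun        10
0     8   Oct  cloud        80
The mean of column 'days_x10' is 45.0.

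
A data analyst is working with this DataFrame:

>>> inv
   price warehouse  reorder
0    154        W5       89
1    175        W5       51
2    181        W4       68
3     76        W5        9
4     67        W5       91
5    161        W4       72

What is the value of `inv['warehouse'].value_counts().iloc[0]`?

value_counts of warehouse:
warehouse
W5    4
W4    2
Name: count, dtype: int64
Finally, value at position 0 = 4.

4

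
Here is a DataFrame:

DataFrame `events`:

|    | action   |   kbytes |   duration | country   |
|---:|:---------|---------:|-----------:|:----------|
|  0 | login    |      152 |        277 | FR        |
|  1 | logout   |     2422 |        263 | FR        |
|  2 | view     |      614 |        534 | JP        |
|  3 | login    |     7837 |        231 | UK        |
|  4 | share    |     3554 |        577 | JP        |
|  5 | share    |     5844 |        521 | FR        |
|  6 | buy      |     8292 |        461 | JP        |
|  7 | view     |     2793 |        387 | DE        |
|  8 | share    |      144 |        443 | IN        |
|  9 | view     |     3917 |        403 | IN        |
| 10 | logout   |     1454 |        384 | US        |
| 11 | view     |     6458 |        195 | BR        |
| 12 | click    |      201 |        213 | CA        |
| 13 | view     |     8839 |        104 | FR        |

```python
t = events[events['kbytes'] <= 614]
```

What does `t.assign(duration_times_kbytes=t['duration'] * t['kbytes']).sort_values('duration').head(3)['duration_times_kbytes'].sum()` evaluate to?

filter rows where kbytes <= 614:
   action  kbytes  duration country
0   login     152       277      FR
2    view     614       534      JP
8   share     144       443      IN
12  click     201       213      CA
add column duration_times_kbytes = t['duration'] * t['kbytes']:
   action  kbytes  duration country  duration_times_kbytes
0   login     152       277      FR                  42104
2    view     614       534      JP                 327876
8   share     144       443      IN                  63792
12  click     201       213      CA                  42813
sort by duration:
   action  kbytes  duration country  duration_times_kbytes
12  click     201       213      CA                  42813
0   login     152       277      FR                  42104
8   share     144       443      IN                  63792
2    view     614       534      JP                 327876
take first 3 rows:
   action  kbytes  duration country  duration_times_kbytes
12  click     201       213      CA                  42813
0   login     152       277      FR                  42104
8   share     144       443      IN                  63792
sum of column 'duration_times_kbytes' → 148709

148709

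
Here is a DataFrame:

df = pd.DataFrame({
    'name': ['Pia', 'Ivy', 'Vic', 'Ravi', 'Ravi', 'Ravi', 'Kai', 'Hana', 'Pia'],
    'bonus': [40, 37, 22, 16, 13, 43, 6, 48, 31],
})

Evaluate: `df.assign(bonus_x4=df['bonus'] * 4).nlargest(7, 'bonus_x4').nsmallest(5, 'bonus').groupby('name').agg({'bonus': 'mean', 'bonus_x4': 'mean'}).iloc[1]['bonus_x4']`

add column bonus_x4 = df['bonus'] * 4:
   name  bonus  bonus_x4
0   Pia     40       160
1   Ivy     37       148
2   Vic     22        88
3  Ravi     16        64
4  Ravi     13        52
5  Ravi     43       172
6   Kai      6        24
7  Hana     48       192
8   Pia     31       124
take 7 rows with largest bonus_x4:
   name  bonus  bonus_x4
7  Hana     48       192
5  Ravi     43       172
0   Pia     40       160
1   Ivy     37       148
8   Pia     31       124
2   Vic     22        88
3  Ravi     16        64
take 5 rows with smallest bonus:
   name  bonus  bonus_x4
3  Ravi     16        64
2   Vic     22        88
8   Pia     31       124
1   Ivy     37       148
0   Pia     40       160
group by name: mean(bonus), mean(bonus_x4):
      bonus  bonus_x4
name                 
Ivy    37.0     148.0
Pia    35.5     142.0
Ravi   16.0      64.0
Vic    22.0      88.0

142.0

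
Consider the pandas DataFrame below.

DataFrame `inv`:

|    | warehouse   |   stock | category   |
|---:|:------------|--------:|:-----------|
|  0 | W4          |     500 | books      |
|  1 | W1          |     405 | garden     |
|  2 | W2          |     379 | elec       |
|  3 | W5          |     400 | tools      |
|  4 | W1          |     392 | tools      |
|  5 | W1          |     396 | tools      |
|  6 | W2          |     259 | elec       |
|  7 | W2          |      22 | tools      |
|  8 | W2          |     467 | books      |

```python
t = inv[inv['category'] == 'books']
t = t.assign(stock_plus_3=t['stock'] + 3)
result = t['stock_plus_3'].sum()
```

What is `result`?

973

filter rows where category == 'books':
  warehouse  stock category
0        W4    500    books
8        W2    467    books
add column stock_plus_3 = t['stock'] + 3:
  warehouse  stock category  stock_plus_3
0        W4    500    books           503
8        W2    467    books           470
Taking the sum of column 'stock_plus_3' gives 973.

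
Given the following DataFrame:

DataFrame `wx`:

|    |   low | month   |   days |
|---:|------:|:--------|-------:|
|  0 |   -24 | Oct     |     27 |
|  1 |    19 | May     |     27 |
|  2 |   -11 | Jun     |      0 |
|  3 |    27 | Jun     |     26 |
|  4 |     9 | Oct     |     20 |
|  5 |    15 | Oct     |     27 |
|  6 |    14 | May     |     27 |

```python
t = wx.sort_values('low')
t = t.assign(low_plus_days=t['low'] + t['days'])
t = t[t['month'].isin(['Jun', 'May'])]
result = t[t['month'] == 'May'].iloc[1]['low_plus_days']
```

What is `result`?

46

sort by low:
   low month  days
0  -24   Oct    27
2  -11   Jun     0
4    9   Oct    20
6   14   May    27
5   15   Oct    27
1   19   May    27
3   27   Jun    26
add column low_plus_days = t['low'] + t['days']:
   low month  days  low_plus_days
0  -24   Oct    27              3
2  -11   Jun     0            -11
4    9   Oct    20             29
6   14   May    27             41
5   15   Oct    27             42
1   19   May    27             46
3   27   Jun    26             53
filter rows where month in ['Jun', 'May']:
   low month  days  low_plus_days
2  -11   Jun     0            -11
6   14   May    27             41
1   19   May    27             46
3   27   Jun    26             53
filter rows where month == 'May':
   low month  days  low_plus_days
6   14   May    27             41
1   19   May    27             46
Reading off the value at position 1, column 'low_plus_days', we get 46.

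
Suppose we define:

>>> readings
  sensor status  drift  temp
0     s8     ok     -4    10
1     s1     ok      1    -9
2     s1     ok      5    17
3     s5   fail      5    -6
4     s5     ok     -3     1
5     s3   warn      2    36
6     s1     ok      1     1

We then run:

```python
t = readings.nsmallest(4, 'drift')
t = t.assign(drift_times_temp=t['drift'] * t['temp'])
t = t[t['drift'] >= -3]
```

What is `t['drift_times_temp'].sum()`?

-11

take 4 rows with smallest drift:
  sensor status  drift  temp
0     s8     ok     -4    10
4     s5     ok     -3     1
1     s1     ok      1    -9
6     s1     ok      1     1
add column drift_times_temp = t['drift'] * t['temp']:
  sensor status  drift  temp  drift_times_temp
0     s8     ok     -4    10               -40
4     s5     ok     -3     1                -3
1     s1     ok      1    -9                -9
6     s1     ok      1     1                 1
filter rows where drift >= -3:
  sensor status  drift  temp  drift_times_temp
4     s5     ok     -3     1                -3
1     s1     ok      1    -9                -9
6     s1     ok      1     1                 1
Hence -11.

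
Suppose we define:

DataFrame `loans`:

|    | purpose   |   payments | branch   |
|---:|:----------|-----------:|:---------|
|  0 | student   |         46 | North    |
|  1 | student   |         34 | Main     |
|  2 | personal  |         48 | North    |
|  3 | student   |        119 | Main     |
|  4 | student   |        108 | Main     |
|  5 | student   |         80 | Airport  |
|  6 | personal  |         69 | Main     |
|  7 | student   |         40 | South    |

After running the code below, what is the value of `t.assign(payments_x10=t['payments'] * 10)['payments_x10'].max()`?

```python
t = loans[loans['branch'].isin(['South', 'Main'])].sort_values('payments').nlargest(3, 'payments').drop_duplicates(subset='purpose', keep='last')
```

1080

filter rows where branch in ['South', 'Main']:
    purpose  payments branch
1   student        34   Main
3   student       119   Main
4   student       108   Main
6  personal        69   Main
7   student        40  South
sort by payments:
    purpose  payments branch
1   student        34   Main
7   student        40  South
6  personal        69   Main
4   student       108   Main
3   student       119   Main
take 3 rows with largest payments:
    purpose  payments branch
3   student       119   Main
4   student       108   Main
6  personal        69   Main
drop duplicate purpose (keep=last):
    purpose  payments branch
4   student       108   Main
6  personal        69   Main
add column payments_x10 = t['payments'] * 10:
    purpose  payments branch  payments_x10
4   student       108   Main          1080
6  personal        69   Main           690
Then the max of column 'payments_x10': 1080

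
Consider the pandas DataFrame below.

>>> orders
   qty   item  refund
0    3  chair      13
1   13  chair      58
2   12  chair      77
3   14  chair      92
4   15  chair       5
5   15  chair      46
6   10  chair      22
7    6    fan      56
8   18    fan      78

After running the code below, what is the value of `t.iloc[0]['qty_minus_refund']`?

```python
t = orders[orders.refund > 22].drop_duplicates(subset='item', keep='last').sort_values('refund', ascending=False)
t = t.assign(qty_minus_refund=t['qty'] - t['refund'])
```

-60

filter rows where refund > 22:
   qty   item  refund
1   13  chair      58
2   12  chair      77
3   14  chair      92
5   15  chair      46
7    6    fan      56
8   18    fan      78
drop duplicate item (keep=last):
   qty   item  refund
5   15  chair      46
8   18    fan      78
sort by refund descending:
   qty   item  refund
8   18    fan      78
5   15  chair      46
add column qty_minus_refund = t['qty'] - t['refund']:
   qty   item  refund  qty_minus_refund
8   18    fan      78               -60
5   15  chair      46               -31
Hence -60.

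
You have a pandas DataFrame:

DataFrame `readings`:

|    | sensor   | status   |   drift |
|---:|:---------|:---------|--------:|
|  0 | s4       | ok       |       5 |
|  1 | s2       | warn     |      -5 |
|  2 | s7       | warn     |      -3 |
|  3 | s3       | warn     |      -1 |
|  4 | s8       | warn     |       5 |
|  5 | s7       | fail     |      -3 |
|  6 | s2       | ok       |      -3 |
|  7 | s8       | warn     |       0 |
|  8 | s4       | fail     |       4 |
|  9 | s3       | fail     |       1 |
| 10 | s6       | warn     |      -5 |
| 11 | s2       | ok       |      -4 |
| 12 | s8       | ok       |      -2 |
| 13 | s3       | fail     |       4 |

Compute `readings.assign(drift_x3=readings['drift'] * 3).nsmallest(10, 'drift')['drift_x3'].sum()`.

-75

add column drift_x3 = readings['drift'] * 3:
   sensor status  drift  drift_x3
0      s4     ok      5        15
1      s2   warn     -5       -15
2      s7   warn     -3        -9
3      s3   warn     -1        -3
4      s8   warn      5        15
5      s7   fail     -3        -9
6      s2     ok     -3        -9
7      s8   warn      0         0
8      s4   fail      4        12
9      s3   fail      1         3
10     s6   warn     -5       -15
11     s2     ok     -4       -12
12     s8     ok     -2        -6
13     s3   fail      4        12
take 10 rows with smallest drift:
   sensor status  drift  drift_x3
1      s2   warn     -5       -15
10     s6   warn     -5       -15
11     s2     ok     -4       -12
2      s7   warn     -3        -9
5      s7   fail     -3        -9
6      s2     ok     -3        -9
12     s8     ok     -2        -6
3      s3   warn     -1        -3
7      s8   warn      0         0
9      s3   fail      1         3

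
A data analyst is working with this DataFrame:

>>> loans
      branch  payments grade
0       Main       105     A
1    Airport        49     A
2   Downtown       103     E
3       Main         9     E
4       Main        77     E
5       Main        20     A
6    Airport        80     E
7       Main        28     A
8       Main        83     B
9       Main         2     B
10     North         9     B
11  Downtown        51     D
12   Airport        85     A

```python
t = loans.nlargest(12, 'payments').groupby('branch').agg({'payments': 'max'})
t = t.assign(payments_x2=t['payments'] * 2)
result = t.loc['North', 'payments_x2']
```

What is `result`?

18

take 12 rows with largest payments:
      branch  payments grade
0       Main       105     A
2   Downtown       103     E
12   Airport        85     A
8       Main        83     B
6    Airport        80     E
4       Main        77     E
11  Downtown        51     D
1    Airport        49     A
7       Main        28     A
5       Main        20     A
3       Main         9     E
10     North         9     B
group by branch, max of payments:
          payments
branch            
Airport         85
Downtown       103
Main           105
North            9
add column payments_x2 = t['payments'] * 2:
          payments  payments_x2
branch                         
Airport         85          170
Downtown       103          206
Main           105          210
North            9           18
value at row 'North', column 'payments_x2' → 18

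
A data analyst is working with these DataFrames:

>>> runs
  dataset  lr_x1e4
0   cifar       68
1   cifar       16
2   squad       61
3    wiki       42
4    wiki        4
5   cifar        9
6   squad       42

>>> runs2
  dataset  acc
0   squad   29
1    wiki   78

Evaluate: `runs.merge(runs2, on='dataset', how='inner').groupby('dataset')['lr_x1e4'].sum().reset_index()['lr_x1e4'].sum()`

149

merge on 'dataset' (how='inner') → 4 rows:
  dataset  lr_x1e4  acc
0   squad       61   29
1    wiki       42   78
2    wiki        4   78
3   squad       42   29
group by dataset, sum of lr_x1e4:
dataset
squad    103
wiki      46
Name: lr_x1e4, dtype: int64
reset_index():
  dataset  lr_x1e4
0   squad      103
1    wiki       46
sum of column 'lr_x1e4' → 149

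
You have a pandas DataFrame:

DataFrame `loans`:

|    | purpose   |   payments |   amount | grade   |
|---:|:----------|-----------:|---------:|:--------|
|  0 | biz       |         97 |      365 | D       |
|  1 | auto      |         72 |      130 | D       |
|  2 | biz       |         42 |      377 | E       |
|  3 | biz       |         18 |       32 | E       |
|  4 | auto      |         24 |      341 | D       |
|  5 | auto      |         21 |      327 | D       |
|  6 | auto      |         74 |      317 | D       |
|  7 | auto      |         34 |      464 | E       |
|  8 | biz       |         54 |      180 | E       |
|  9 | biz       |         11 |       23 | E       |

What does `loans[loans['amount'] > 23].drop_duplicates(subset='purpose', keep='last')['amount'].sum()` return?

filter rows where amount > 23:
  purpose  payments  amount grade
0     biz        97     365     D
1    auto        72     130     D
2     biz        42     377     E
3     biz        18      32     E
4    auto        24     341     D
5    auto        21     327     D
6    auto        74     317     D
7    auto        34     464     E
8     biz        54     180     E
drop duplicate purpose (keep=last):
  purpose  payments  amount grade
7    auto        34     464     E
8     biz        54     180     E
Reading off the sum of column 'amount', we get 644.

644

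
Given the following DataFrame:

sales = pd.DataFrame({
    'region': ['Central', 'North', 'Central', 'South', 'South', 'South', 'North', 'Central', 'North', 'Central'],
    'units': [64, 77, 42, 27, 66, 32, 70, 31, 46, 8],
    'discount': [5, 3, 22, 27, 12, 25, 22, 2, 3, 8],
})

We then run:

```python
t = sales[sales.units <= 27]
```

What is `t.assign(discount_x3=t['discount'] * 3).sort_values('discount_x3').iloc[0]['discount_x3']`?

filter rows where units <= 27:
    region  units  discount
3    South     27        27
9  Central      8         8
add column discount_x3 = t['discount'] * 3:
    region  units  discount  discount_x3
3    South     27        27           81
9  Central      8         8           24
sort by discount_x3:
    region  units  discount  discount_x3
9  Central      8         8           24
3    South     27        27           81
value at position 0, column 'discount_x3' → 24

24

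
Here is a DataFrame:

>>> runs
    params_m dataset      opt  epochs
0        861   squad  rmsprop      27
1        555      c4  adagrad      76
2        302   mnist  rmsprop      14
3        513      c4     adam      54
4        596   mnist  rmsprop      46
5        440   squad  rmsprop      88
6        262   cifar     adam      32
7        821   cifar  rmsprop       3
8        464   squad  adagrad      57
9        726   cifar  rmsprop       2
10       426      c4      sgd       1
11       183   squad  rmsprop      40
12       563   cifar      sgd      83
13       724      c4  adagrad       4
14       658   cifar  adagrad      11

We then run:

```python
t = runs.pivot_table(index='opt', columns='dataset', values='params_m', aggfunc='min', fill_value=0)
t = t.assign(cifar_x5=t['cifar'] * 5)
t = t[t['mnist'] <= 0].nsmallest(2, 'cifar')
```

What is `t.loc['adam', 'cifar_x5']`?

pivot: rows=opt, cols=dataset, min(params_m):
dataset   c4  cifar  mnist  squad
opt                              
adagrad  555    658      0    464
adam     513    262      0      0
rmsprop    0    726    302    183
sgd      426    563      0      0
add column cifar_x5 = t['cifar'] * 5:
dataset   c4  cifar  mnist  squad  cifar_x5
opt                                        
adagrad  555    658      0    464      3290
adam     513    262      0      0      1310
rmsprop    0    726    302    183      3630
sgd      426    563      0      0      2815
filter rows where mnist <= 0:
dataset   c4  cifar  mnist  squad  cifar_x5
opt                                        
adagrad  555    658      0    464      3290
adam     513    262      0      0      1310
sgd      426    563      0      0      2815
take 2 rows with smallest cifar:
dataset   c4  cifar  mnist  squad  cifar_x5
opt                                        
adam     513    262      0      0      1310
sgd      426    563      0      0      2815
Finally, value at row 'adam', column 'cifar_x5' = 1310.

1310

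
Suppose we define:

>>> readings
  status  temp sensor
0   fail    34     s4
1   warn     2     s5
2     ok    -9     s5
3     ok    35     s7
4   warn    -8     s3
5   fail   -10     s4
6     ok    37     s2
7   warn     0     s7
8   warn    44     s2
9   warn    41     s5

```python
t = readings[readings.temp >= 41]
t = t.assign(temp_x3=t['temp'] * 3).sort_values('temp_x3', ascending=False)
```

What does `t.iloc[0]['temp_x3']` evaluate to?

132

filter rows where temp >= 41:
  status  temp sensor
8   warn    44     s2
9   warn    41     s5
add column temp_x3 = t['temp'] * 3:
  status  temp sensor  temp_x3
8   warn    44     s2      132
9   warn    41     s5      123
sort by temp_x3 descending:
  status  temp sensor  temp_x3
8   warn    44     s2      132
9   warn    41     s5      123
Finally, value at position 0, column 'temp_x3' = 132.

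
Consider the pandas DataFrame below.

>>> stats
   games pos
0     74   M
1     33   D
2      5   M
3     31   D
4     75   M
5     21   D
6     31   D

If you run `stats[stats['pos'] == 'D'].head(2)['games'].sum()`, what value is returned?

filter rows where pos == 'D':
   games pos
1     33   D
3     31   D
5     21   D
6     31   D
take first 2 rows:
   games pos
1     33   D
3     31   D
sum of column 'games' → 64

64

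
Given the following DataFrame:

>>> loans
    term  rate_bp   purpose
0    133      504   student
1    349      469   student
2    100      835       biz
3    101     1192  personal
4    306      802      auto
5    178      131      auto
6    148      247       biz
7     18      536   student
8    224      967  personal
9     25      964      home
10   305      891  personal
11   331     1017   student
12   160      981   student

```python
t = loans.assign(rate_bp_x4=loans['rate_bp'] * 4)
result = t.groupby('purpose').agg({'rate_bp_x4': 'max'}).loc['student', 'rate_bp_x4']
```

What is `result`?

4068

add column rate_bp_x4 = loans['rate_bp'] * 4:
    term  rate_bp   purpose  rate_bp_x4
0    133      504   student        2016
1    349      469   student        1876
2    100      835       biz        3340
3    101     1192  personal        4768
4    306      802      auto        3208
5    178      131      auto         524
6    148      247       biz         988
7     18      536   student        2144
8    224      967  personal        3868
9     25      964      home        3856
10   305      891  personal        3564
11   331     1017   student        4068
12   160      981   student        3924
group by purpose, max of rate_bp_x4:
          rate_bp_x4
purpose             
auto            3208
biz             3340
home            3856
personal        4768
student         4068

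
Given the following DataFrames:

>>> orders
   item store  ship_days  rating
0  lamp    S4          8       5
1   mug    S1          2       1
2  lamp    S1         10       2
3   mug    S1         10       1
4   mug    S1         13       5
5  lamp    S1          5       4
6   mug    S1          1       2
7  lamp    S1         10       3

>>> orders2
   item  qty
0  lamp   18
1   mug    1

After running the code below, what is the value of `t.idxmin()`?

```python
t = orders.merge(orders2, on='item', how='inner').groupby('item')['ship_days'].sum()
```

mug

merge on 'item' (how='inner') → 8 rows:
   item store  ship_days  rating  qty
0  lamp    S4          8       5   18
1   mug    S1          2       1    1
2  lamp    S1         10       2   18
3   mug    S1         10       1    1
4   mug    S1         13       5    1
5  lamp    S1          5       4   18
6   mug    S1          1       2    1
7  lamp    S1         10       3   18
group by item, sum of ship_days:
item
lamp    33
mug     26
Name: ship_days, dtype: int64
Reading off the label with the smallest value, we get mug.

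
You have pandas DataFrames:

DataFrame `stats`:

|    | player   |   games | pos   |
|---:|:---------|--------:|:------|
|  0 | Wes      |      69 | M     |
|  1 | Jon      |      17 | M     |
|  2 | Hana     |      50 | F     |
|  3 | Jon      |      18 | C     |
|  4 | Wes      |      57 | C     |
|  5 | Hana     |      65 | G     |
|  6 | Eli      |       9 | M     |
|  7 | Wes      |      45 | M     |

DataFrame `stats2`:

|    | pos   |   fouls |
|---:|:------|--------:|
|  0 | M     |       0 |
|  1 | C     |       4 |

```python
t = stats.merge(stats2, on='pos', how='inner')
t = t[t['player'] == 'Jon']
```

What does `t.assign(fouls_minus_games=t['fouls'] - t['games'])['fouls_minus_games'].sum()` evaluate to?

-31

merge on 'pos' (how='inner') → 6 rows:
  player  games pos  fouls
0    Wes     69   M      0
1    Jon     17   M      0
2    Jon     18   C      4
3    Wes     57   C      4
4    Eli      9   M      0
5    Wes     45   M      0
filter rows where player == 'Jon':
  player  games pos  fouls
1    Jon     17   M      0
2    Jon     18   C      4
add column fouls_minus_games = t['fouls'] - t['games']:
  player  games pos  fouls  fouls_minus_games
1    Jon     17   M      0                -17
2    Jon     18   C      4                -14
The sum of column 'fouls_minus_games' is -31.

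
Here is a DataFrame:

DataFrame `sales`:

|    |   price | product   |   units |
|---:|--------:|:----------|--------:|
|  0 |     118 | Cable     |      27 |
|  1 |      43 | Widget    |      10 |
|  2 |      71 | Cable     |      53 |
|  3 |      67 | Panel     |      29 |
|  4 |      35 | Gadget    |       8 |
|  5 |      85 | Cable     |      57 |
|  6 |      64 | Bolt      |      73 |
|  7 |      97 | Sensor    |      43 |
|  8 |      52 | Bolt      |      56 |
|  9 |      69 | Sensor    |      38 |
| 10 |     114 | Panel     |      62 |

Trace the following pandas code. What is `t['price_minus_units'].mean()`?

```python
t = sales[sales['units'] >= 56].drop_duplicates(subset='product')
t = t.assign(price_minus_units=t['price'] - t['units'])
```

23.6666666667

filter rows where units >= 56:
    price product  units
5      85   Cable     57
6      64    Bolt     73
8      52    Bolt     56
10    114   Panel     62
drop duplicate product (keep=first):
    price product  units
5      85   Cable     57
6      64    Bolt     73
10    114   Panel     62
add column price_minus_units = t['price'] - t['units']:
    price product  units  price_minus_units
5      85   Cable     57                 28
6      64    Bolt     73                 -9
10    114   Panel     62                 52
Finally, mean of column 'price_minus_units' = 23.6666666667.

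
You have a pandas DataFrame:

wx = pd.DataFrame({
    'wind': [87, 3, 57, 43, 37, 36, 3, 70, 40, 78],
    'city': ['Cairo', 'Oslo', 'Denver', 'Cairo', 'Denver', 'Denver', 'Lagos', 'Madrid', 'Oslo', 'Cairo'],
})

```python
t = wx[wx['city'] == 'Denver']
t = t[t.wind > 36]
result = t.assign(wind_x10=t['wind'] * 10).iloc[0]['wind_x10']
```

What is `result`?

570

filter rows where city == 'Denver':
   wind    city
2    57  Denver
4    37  Denver
5    36  Denver
filter rows where wind > 36:
   wind    city
2    57  Denver
4    37  Denver
add column wind_x10 = t['wind'] * 10:
   wind    city  wind_x10
2    57  Denver       570
4    37  Denver       370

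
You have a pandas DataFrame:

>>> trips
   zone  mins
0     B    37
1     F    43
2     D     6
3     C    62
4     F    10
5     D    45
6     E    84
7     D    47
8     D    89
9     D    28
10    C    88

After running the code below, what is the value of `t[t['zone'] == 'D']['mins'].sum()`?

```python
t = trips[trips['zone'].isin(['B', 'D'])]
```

215

filter rows where zone in ['B', 'D']:
  zone  mins
0    B    37
2    D     6
5    D    45
7    D    47
8    D    89
9    D    28
filter rows where zone == 'D':
  zone  mins
2    D     6
5    D    45
7    D    47
8    D    89
9    D    28
Hence 215.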